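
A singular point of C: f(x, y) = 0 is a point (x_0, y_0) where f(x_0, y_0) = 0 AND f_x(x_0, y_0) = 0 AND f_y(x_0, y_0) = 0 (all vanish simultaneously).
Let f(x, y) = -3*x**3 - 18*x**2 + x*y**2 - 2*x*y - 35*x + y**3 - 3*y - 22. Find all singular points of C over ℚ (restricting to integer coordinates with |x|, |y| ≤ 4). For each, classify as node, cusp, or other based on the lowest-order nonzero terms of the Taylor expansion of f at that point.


Singular points: {(-2, 1)}; classification: cusp.

Compute partial derivatives:
  f_x = -9*x**2 - 36*x + y**2 - 2*y - 35.
  f_y = 2*x*y - 2*x + 3*y**2 - 3.
Scan x_0 ∈ {−4, ..., 4}. For each x_0, f_y(x_0, y) is a polynomial in y; find its integer roots y ∈ {−4, ..., 4}, then test f_x and f at those candidates.
  x = -4: f_y(-4, y) = 3*y**2 - 8*y + 5; vanishes at y ∈ {1}. (-4, 1): f_x = -36 ≠ 0.
  x = -3: f_y(-3, y) = 3*y**2 - 6*y + 3; vanishes at y ∈ {1}. (-3, 1): f_x = -9 ≠ 0.
  x = -2: f_y(-2, y) = 3*y**2 - 4*y + 1; vanishes at y ∈ {1}. (-2, 1): f_x = 0, f = 0 — SINGULAR.
  x = -1: f_y(-1, y) = 3*y**2 - 2*y - 1; vanishes at y ∈ {1}. (-1, 1): f_x = -9 ≠ 0.
  x = 0: f_y(0, y) = 3*y**2 - 3; vanishes at y ∈ {-1, 1}. (0, -1): f_x = -32 ≠ 0; (0, 1): f_x = -36 ≠ 0.
  x = 1: f_y(1, y) = 3*y**2 + 2*y - 5; vanishes at y ∈ {1}. (1, 1): f_x = -81 ≠ 0.
  x = 2: f_y(2, y) = 3*y**2 + 4*y - 7; vanishes at y ∈ {1}. (2, 1): f_x = -144 ≠ 0.
  x = 3: f_y(3, y) = 3*y**2 + 6*y - 9; vanishes at y ∈ {-3, 1}. (3, -3): f_x = -209 ≠ 0; (3, 1): f_x = -225 ≠ 0.
  x = 4: f_y(4, y) = 3*y**2 + 8*y - 11; vanishes at y ∈ {1}. (4, 1): f_x = -324 ≠ 0.
Only singular point on the grid: (-2, 1).
Classify: substitute x = -2 + u, y = 1 + v and expand: f = -3*u**3 + u*v**2 + v**3 + v**2.
No constant or linear terms (consistent with a singular point). Quadratic part: v**2. Cubic part: -3*u**3 + u*v**2 + v**3.
The quadratic part v**2 is a perfect square, so there is a single (double) tangent line v = 0, i.e. y = 1. Restricting the cubic part to that line (v = 0) leaves -3*u**3 ≠ 0, so f is not divisible by v and the branch is v² ≈ 3*u**3 to lowest order — this is a cusp.
Classification: cusp.


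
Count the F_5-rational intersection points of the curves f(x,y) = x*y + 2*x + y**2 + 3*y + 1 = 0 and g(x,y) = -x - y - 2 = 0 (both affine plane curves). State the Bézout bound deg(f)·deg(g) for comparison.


Common zeros: {(1, 2)}; count = 1; Bézout bound = 2.

deg(f) = 2, deg(g) = 1, so Bézout bound = 2.
Scan x ∈ F_5. For each x, list the y ∈ F_5 with f(x, y) ≡ 0 and those with g(x, y) ≡ 0 (mod 5); the common zeros in that column are the intersection.
  x = 0: f ≡ 0 at y ∈ {1}; g ≡ 0 at y ∈ {3}; common: ∅.
  x = 1: f ≡ 0 at y ∈ {2, 4}; g ≡ 0 at y ∈ {2}; common: {2}.
  x = 2: f ≡ 0 at y ∈ {0}; g ≡ 0 at y ∈ {1}; common: ∅.
  x = 3: f ≡ 0 at y ∈ ∅; g ≡ 0 at y ∈ {0}; common: ∅.
  x = 4: f ≡ 0 at y ∈ ∅; g ≡ 0 at y ∈ {4}; common: ∅.
Collecting: common zeros = {(1, 2)}, so the count is 1.
Comparison with the Bézout bound: 1 ≤ 2 = deg(f)·deg(g), as expected for curves with no common component (the affine F_5-count falls short of the bound because intersections may lie at infinity, over extension fields, or carry multiplicity).


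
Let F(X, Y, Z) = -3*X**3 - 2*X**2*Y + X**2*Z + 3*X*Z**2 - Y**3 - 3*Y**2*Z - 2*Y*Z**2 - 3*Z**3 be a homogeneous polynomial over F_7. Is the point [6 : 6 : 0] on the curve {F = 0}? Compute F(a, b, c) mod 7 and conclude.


F(6,6,0) ≡ 6 (mod 7); P is NOT on the curve.

Evaluate F(6, 6, 0) term-by-term (mod 7).
  -3*X**3 ↦ -3·216·1·1 = -648
  -2*X**2*Y ↦ -2·36·6·1 = -432
  X**2*Z ↦ 1·36·1·0 = 0
  3*X*Z**2 ↦ 3·6·1·0 = 0
  -Y**3 ↦ -1·1·216·1 = -216
  -3*Y**2*Z ↦ -3·1·36·0 = 0
  -2*Y*Z**2 ↦ -2·1·6·0 = 0
  -3*Z**3 ↦ -3·1·1·0 = 0
Sum: F(6, 6, 0) = (-648) + (-432) + (0) + (0) + (-216) + (0) + (0) + (0) = -1296.
Reducing mod 7: -1296 ≡ 6 (mod 7).
Since F(a, b, c) ≡ 6 ≠ 0 (mod 7), P does NOT lie on the curve.


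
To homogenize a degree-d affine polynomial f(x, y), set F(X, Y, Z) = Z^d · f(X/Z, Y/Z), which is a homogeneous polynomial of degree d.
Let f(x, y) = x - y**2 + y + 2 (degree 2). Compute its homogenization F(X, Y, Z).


F(X, Y, Z) = X*Z - Y**2 + Y*Z + 2*Z**2

deg(f) = 2.
Substitute x = X/Z, y = Y/Z into f, then multiply by Z^2.
  monomial 1·x^1·y^0 ↦ 1·X^1·Y^0·Z^1.
  monomial -1·x^0·y^2 ↦ -1·X^0·Y^2·Z^0.
  monomial 1·x^0·y^1 ↦ 1·X^0·Y^1·Z^1.
  monomial 2·x^0·y^0 ↦ 2·X^0·Y^0·Z^2.
Collecting: F(X, Y, Z) = X*Z - Y**2 + Y*Z + 2*Z**2.


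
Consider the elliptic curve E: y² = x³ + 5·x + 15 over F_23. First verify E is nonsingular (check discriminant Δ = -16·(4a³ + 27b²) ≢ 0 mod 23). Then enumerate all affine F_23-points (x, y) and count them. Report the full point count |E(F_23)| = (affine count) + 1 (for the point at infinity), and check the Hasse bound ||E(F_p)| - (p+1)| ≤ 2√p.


Affine points = {(5, 2), (5, 21), (6, 10), (6, 13), (7, 5), (7, 18), (12, 3), (12, 20), (13, 0), (14, 0), (18, 7), (18, 16), (19, 0), (22, 3), (22, 20)}; affine count = 15; |E(F_23)| = 16.

Discriminant check: Δ ∝ 4a³ + 27b² = 4·5³ + 27·15² = 4·125 + 27·225 ≡ 20 (mod 23). Nonzero ⇒ E is nonsingular.
For each x ∈ F_23, compute rhs = x³ + 5·x + 15 mod 23, then count y ∈ F_23 with y² ≡ rhs.
  x = 0: rhs = 15, matching y values: none (0 points).
  x = 1: rhs = 21, matching y values: none (0 points).
  x = 2: rhs = 10, matching y values: none (0 points).
  x = 3: rhs = 11, matching y values: none (0 points).
  x = 4: rhs = 7, matching y values: none (0 points).
  x = 5: rhs = 4, matching y values: 2, 21 (2 points).
  x = 6: rhs = 8, matching y values: 10, 13 (2 points).
  x = 7: rhs = 2, matching y values: 5, 18 (2 points).
  x = 8: rhs = 15, matching y values: none (0 points).
  x = 9: rhs = 7, matching y values: none (0 points).
  x = 10: rhs = 7, matching y values: none (0 points).
  x = 11: rhs = 21, matching y values: none (0 points).
  x = 12: rhs = 9, matching y values: 3, 20 (2 points).
  x = 13: rhs = 0, matching y values: 0 (1 points).
  x = 14: rhs = 0, matching y values: 0 (1 points).
  x = 15: rhs = 15, matching y values: none (0 points).
  x = 16: rhs = 5, matching y values: none (0 points).
  x = 17: rhs = 22, matching y values: none (0 points).
  x = 18: rhs = 3, matching y values: 7, 16 (2 points).
  x = 19: rhs = 0, matching y values: 0 (1 points).
  x = 20: rhs = 19, matching y values: none (0 points).
  x = 21: rhs = 20, matching y values: none (0 points).
  x = 22: rhs = 9, matching y values: 3, 20 (2 points).
Total affine count: 15.
Full point count |E(F_23)| = 15 + 1 = 16.
Hasse bound: |16 − (23+1)| = |-8| = 8 ≤ 2√23 ≈ 9.5917 ✓.


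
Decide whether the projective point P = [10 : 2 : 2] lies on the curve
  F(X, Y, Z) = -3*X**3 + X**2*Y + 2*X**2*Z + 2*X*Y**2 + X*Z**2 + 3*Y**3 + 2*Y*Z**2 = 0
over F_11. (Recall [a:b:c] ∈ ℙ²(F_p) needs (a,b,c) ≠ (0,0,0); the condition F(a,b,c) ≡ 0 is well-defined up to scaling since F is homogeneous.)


F(10,2,2) ≡ 4 (mod 11); P is NOT on the curve.

Evaluate F(10, 2, 2) term-by-term (mod 11).
  -3*X**3 ↦ -3·1000·1·1 = -3000
  X**2*Y ↦ 1·100·2·1 = 200
  2*X**2*Z ↦ 2·100·1·2 = 400
  2*X*Y**2 ↦ 2·10·4·1 = 80
  X*Z**2 ↦ 1·10·1·4 = 40
  3*Y**3 ↦ 3·1·8·1 = 24
  2*Y*Z**2 ↦ 2·1·2·4 = 16
Sum: F(10, 2, 2) = (-3000) + (200) + (400) + (80) + (40) + (24) + (16) = -2240.
Reducing mod 11: -2240 ≡ 4 (mod 11).
Since F(a, b, c) ≡ 4 ≠ 0 (mod 11), P does NOT lie on the curve.


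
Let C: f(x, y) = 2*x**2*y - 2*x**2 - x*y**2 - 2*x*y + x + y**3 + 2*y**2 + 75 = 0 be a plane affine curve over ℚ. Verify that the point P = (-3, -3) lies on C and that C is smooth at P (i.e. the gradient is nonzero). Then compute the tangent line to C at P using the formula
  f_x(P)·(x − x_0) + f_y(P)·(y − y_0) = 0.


Tangent line at P: 46*x + 21*y + 201 = 0.

Step 1: f(-3, -3) = 0, so P lies on C.
Step 2: partial derivatives
  f_x(x, y) = 4*x*y - 4*x - y**2 - 2*y + 1, f_y(x, y) = 2*x**2 - 2*x*y - 2*x + 3*y**2 + 4*y.
  f_x(P) = 46, f_y(P) = 21 (gradient nonzero, so P is smooth).
Step 3: tangent line at P: 46·(x − -3) + 21·(y − -3) = 0.
Expanding: 46*x + 21*y + 201 = 0.


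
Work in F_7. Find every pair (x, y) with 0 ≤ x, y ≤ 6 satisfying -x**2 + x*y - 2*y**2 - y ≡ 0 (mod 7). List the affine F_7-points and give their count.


Affine F_7-points: {(0, 0), (0, 3), (2, 5), (2, 6), (3, 3), (3, 5), (4, 6)}; count = 7.

For each of the 49 pairs (x, y) ∈ F_7², evaluate f(x, y) mod 7. Record the zeros.
  x = 0: [0↦0, 1↦4, 2↦4, 3↦0, 4↦6, 5↦1, 6↦6]  zeros at y ∈ {0, 3}
  x = 1: [0↦6, 1↦4, 2↦5, 3↦2, 4↦2, 5↦5, 6↦4]  zeros at y ∈ ∅
  x = 2: [0↦3, 1↦2, 2↦4, 3↦2, 4↦3, 5↦0, 6↦0]  zeros at y ∈ {5, 6}
  x = 3: [0↦5, 1↦5, 2↦1, 3↦0, 4↦2, 5↦0, 6↦1]  zeros at y ∈ {3, 5}
  x = 4: [0↦5, 1↦6, 2↦3, 3↦3, 4↦6, 5↦5, 6↦0]  zeros at y ∈ {6}
  x = 5: [0↦3, 1↦5, 2↦3, 3↦4, 4↦1, 5↦1, 6↦4]  zeros at y ∈ ∅
  x = 6: [0↦6, 1↦2, 2↦1, 3↦3, 4↦1, 5↦2, 6↦6]  zeros at y ∈ ∅
Collecting zeros: affine points = {(0, 0), (0, 3), (2, 5), (2, 6), (3, 3), (3, 5), (4, 6)}.
Total count |C(F_7)_aff| = 7.


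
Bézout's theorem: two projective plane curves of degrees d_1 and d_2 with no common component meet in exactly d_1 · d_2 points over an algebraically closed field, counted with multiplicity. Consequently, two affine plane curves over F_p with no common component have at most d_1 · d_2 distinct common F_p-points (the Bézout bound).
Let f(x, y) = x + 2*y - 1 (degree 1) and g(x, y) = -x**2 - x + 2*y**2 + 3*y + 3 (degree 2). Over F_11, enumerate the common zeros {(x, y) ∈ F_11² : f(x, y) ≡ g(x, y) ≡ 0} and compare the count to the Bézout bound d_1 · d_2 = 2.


Common zeros: {(7, 8), (8, 2)}; count = 2; Bézout bound = 2.

deg(f) = 1, deg(g) = 2, so Bézout bound = 2.
Scan x ∈ F_11. For each x, list the y ∈ F_11 with f(x, y) ≡ 0 and those with g(x, y) ≡ 0 (mod 11); the common zeros in that column are the intersection.
  x = 0: f ≡ 0 at y ∈ {6}; g ≡ 0 at y ∈ ∅; common: ∅.
  x = 1: f ≡ 0 at y ∈ {0}; g ≡ 0 at y ∈ {5, 10}; common: ∅.
  x = 2: f ≡ 0 at y ∈ {5}; g ≡ 0 at y ∈ {2}; common: ∅.
  x = 3: f ≡ 0 at y ∈ {10}; g ≡ 0 at y ∈ {7, 8}; common: ∅.
  x = 4: f ≡ 0 at y ∈ {4}; g ≡ 0 at y ∈ ∅; common: ∅.
  x = 5: f ≡ 0 at y ∈ {9}; g ≡ 0 at y ∈ {1, 3}; common: ∅.
  x = 6: f ≡ 0 at y ∈ {3}; g ≡ 0 at y ∈ ∅; common: ∅.
  x = 7: f ≡ 0 at y ∈ {8}; g ≡ 0 at y ∈ {7, 8}; common: {8}.
  x = 8: f ≡ 0 at y ∈ {2}; g ≡ 0 at y ∈ {2}; common: {2}.
  x = 9: f ≡ 0 at y ∈ {7}; g ≡ 0 at y ∈ {5, 10}; common: ∅.
  x = 10: f ≡ 0 at y ∈ {1}; g ≡ 0 at y ∈ ∅; common: ∅.
Collecting: common zeros = {(7, 8), (8, 2)}, so the count is 2.
Comparison with the Bézout bound: 2 ≤ 2 = deg(f)·deg(g), as expected for curves with no common component (the bound is attained).


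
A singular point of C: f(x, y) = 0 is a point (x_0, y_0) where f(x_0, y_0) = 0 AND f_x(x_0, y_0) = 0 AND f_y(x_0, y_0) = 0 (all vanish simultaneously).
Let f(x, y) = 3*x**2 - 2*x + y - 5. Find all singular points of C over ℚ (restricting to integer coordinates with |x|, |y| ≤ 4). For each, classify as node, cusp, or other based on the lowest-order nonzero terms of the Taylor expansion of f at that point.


No singular points in the scanned grid; C is smooth there.

Compute partial derivatives:
  f_x = 6*x - 2.
  f_y = 1.
f_y = 1 is a nonzero constant, so f_y never vanishes: no point (x, y) can satisfy f = f_x = f_y = 0. In particular no (x, y) ∈ {−4, ..., 4}² is singular; the curve is smooth.


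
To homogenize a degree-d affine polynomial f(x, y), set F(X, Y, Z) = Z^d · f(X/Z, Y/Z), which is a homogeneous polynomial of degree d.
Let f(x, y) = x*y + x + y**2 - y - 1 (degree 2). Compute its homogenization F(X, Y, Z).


F(X, Y, Z) = X*Y + X*Z + Y**2 - Y*Z - Z**2

deg(f) = 2.
Substitute x = X/Z, y = Y/Z into f, then multiply by Z^2.
  monomial 1·x^1·y^1 ↦ 1·X^1·Y^1·Z^0.
  monomial 1·x^1·y^0 ↦ 1·X^1·Y^0·Z^1.
  monomial 1·x^0·y^2 ↦ 1·X^0·Y^2·Z^0.
  monomial -1·x^0·y^1 ↦ -1·X^0·Y^1·Z^1.
  monomial -1·x^0·y^0 ↦ -1·X^0·Y^0·Z^2.
Collecting: F(X, Y, Z) = X*Y + X*Z + Y**2 - Y*Z - Z**2.


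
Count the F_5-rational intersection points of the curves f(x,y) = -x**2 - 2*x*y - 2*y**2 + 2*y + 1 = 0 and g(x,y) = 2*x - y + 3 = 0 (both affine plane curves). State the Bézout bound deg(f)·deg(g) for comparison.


Common zeros: {(1, 0), (2, 2)}; count = 2; Bézout bound = 2.

deg(f) = 2, deg(g) = 1, so Bézout bound = 2.
Scan x ∈ F_5. For each x, list the y ∈ F_5 with f(x, y) ≡ 0 and those with g(x, y) ≡ 0 (mod 5); the common zeros in that column are the intersection.
  x = 0: f ≡ 0 at y ∈ ∅; g ≡ 0 at y ∈ {3}; common: ∅.
  x = 1: f ≡ 0 at y ∈ {0}; g ≡ 0 at y ∈ {0}; common: {0}.
  x = 2: f ≡ 0 at y ∈ {2}; g ≡ 0 at y ∈ {2}; common: {2}.
  x = 3: f ≡ 0 at y ∈ ∅; g ≡ 0 at y ∈ {4}; common: ∅.
  x = 4: f ≡ 0 at y ∈ {0, 2}; g ≡ 0 at y ∈ {1}; common: ∅.
Collecting: common zeros = {(1, 0), (2, 2)}, so the count is 2.
Comparison with the Bézout bound: 2 ≤ 2 = deg(f)·deg(g), as expected for curves with no common component (the bound is attained).


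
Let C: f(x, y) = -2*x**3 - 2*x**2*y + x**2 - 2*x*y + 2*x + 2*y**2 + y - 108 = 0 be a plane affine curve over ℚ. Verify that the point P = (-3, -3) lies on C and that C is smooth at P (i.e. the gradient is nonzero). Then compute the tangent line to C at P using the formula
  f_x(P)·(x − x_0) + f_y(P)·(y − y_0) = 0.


Tangent line at P: -88*x - 23*y - 333 = 0.

Step 1: f(-3, -3) = 0, so P lies on C.
Step 2: partial derivatives
  f_x(x, y) = -6*x**2 - 4*x*y + 2*x - 2*y + 2, f_y(x, y) = -2*x**2 - 2*x + 4*y + 1.
  f_x(P) = -88, f_y(P) = -23 (gradient nonzero, so P is smooth).
Step 3: tangent line at P: -88·(x − -3) + -23·(y − -3) = 0.
Expanding: -88*x - 23*y - 333 = 0.


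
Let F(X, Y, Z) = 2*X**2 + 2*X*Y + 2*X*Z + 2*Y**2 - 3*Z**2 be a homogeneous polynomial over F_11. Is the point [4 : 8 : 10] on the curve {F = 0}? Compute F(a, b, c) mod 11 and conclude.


F(4,8,10) ≡ 4 (mod 11); P is NOT on the curve.

Evaluate F(4, 8, 10) term-by-term (mod 11).
  2*X**2 ↦ 2·16·1·1 = 32
  2*X*Y ↦ 2·4·8·1 = 64
  2*X*Z ↦ 2·4·1·10 = 80
  2*Y**2 ↦ 2·1·64·1 = 128
  -3*Z**2 ↦ -3·1·1·100 = -300
Sum: F(4, 8, 10) = (32) + (64) + (80) + (128) + (-300) = 4.
Reducing mod 11: 4 ≡ 4 (mod 11).
Since F(a, b, c) ≡ 4 ≠ 0 (mod 11), P does NOT lie on the curve.


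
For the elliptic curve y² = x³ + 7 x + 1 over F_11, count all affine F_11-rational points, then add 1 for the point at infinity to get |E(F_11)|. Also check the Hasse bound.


Affine points = {(0, 1), (0, 10), (1, 3), (1, 8), (2, 1), (2, 10), (3, 4), (3, 7), (4, 4), (4, 7), (9, 1), (9, 10), (10, 2), (10, 9)}; affine count = 14; |E(F_11)| = 15.

Discriminant check: Δ ∝ 4a³ + 27b² = 4·7³ + 27·1² = 4·343 + 27·1 ≡ 2 (mod 11). Nonzero ⇒ E is nonsingular.
For each x ∈ F_11, compute rhs = x³ + 7·x + 1 mod 11, then count y ∈ F_11 with y² ≡ rhs.
  x = 0: rhs = 1, matching y values: 1, 10 (2 points).
  x = 1: rhs = 9, matching y values: 3, 8 (2 points).
  x = 2: rhs = 1, matching y values: 1, 10 (2 points).
  x = 3: rhs = 5, matching y values: 4, 7 (2 points).
  x = 4: rhs = 5, matching y values: 4, 7 (2 points).
  x = 5: rhs = 7, matching y values: none (0 points).
  x = 6: rhs = 6, matching y values: none (0 points).
  x = 7: rhs = 8, matching y values: none (0 points).
  x = 8: rhs = 8, matching y values: none (0 points).
  x = 9: rhs = 1, matching y values: 1, 10 (2 points).
  x = 10: rhs = 4, matching y values: 2, 9 (2 points).
Total affine count: 14.
Full point count |E(F_11)| = 14 + 1 = 15.
Hasse bound: |15 − (11+1)| = |3| = 3 ≤ 2√11 ≈ 6.6332 ✓.


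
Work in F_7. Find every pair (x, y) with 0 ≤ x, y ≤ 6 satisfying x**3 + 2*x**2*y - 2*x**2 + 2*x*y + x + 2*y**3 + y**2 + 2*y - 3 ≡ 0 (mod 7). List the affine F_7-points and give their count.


Affine F_7-points: {(0, 2), (4, 5), (5, 0), (5, 4), (5, 6), (6, 0)}; count = 6.

For each of the 49 pairs (x, y) ∈ F_7², evaluate f(x, y) mod 7. Record the zeros.
  x = 0: [0↦4, 1↦2, 2↦0, 3↦3, 4↦2, 5↦2, 6↦1]  zeros at y ∈ {2}
  x = 1: [0↦4, 1↦6, 2↦1, 3↦1, 4↦4, 5↦1, 6↦4]  zeros at y ∈ ∅
  x = 2: [0↦6, 1↦2, 2↦5, 3↦6, 4↦3, 5↦1, 6↦5]  zeros at y ∈ ∅
  x = 3: [0↦2, 1↦3, 2↦4, 3↦3, 4↦5, 5↦1, 6↦3]  zeros at y ∈ ∅
  x = 4: [0↦5, 1↦1, 2↦4, 3↦5, 4↦2, 5↦0, 6↦4]  zeros at y ∈ {5}
  x = 5: [0↦0, 1↦2, 2↦4, 3↦4, 4↦0, 5↦4, 6↦0]  zeros at y ∈ {0, 4, 6}
  x = 6: [0↦0, 1↦5, 2↦3, 3↦6, 4↦5, 5↦5, 6↦4]  zeros at y ∈ {0}
Collecting zeros: affine points = {(0, 2), (4, 5), (5, 0), (5, 4), (5, 6), (6, 0)}.
Total count |C(F_7)_aff| = 6.


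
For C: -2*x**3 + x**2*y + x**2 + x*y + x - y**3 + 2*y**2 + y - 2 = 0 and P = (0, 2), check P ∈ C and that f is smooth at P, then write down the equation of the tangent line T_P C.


Tangent line at P: 3*x - 3*y + 6 = 0.

Step 1: f(0, 2) = 0, so P lies on C.
Step 2: partial derivatives
  f_x(x, y) = -6*x**2 + 2*x*y + 2*x + y + 1, f_y(x, y) = x**2 + x - 3*y**2 + 4*y + 1.
  f_x(P) = 3, f_y(P) = -3 (gradient nonzero, so P is smooth).
Step 3: tangent line at P: 3·(x − 0) + -3·(y − 2) = 0.
Expanding: 3*x - 3*y + 6 = 0.


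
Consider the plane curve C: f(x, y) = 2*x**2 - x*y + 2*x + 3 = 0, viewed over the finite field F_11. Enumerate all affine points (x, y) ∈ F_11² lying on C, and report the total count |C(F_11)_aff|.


Affine F_11-points: {(1, 7), (2, 2), (3, 9), (4, 8), (5, 6), (6, 9), (7, 7), (8, 6), (9, 2), (10, 8)}; count = 10.

For each of the 121 pairs (x, y) ∈ F_11², evaluate f(x, y) mod 11. Record the zeros.
  x = 0: [0↦3, 1↦3, 2↦3, 3↦3, 4↦3, 5↦3, 6↦3, 7↦3, 8↦3, 9↦3, 10↦3]  zeros at y ∈ ∅
  x = 1: [0↦7, 1↦6, 2↦5, 3↦4, 4↦3, 5↦2, 6↦1, 7↦0, 8↦10, 9↦9, 10↦8]  zeros at y ∈ {7}
  x = 2: [0↦4, 1↦2, 2↦0, 3↦9, 4↦7, 5↦5, 6↦3, 7↦1, 8↦10, 9↦8, 10↦6]  zeros at y ∈ {2}
  x = 3: [0↦5, 1↦2, 2↦10, 3↦7, 4↦4, 5↦1, 6↦9, 7↦6, 8↦3, 9↦0, 10↦8]  zeros at y ∈ {9}
  x = 4: [0↦10, 1↦6, 2↦2, 3↦9, 4↦5, 5↦1, 6↦8, 7↦4, 8↦0, 9↦7, 10↦3]  zeros at y ∈ {8}
  x = 5: [0↦8, 1↦3, 2↦9, 3↦4, 4↦10, 5↦5, 6↦0, 7↦6, 8↦1, 9↦7, 10↦2]  zeros at y ∈ {6}
  x = 6: [0↦10, 1↦4, 2↦9, 3↦3, 4↦8, 5↦2, 6↦7, 7↦1, 8↦6, 9↦0, 10↦5]  zeros at y ∈ {9}
  x = 7: [0↦5, 1↦9, 2↦2, 3↦6, 4↦10, 5↦3, 6↦7, 7↦0, 8↦4, 9↦8, 10↦1]  zeros at y ∈ {7}
  x = 8: [0↦4, 1↦7, 2↦10, 3↦2, 4↦5, 5↦8, 6↦0, 7↦3, 8↦6, 9↦9, 10↦1]  zeros at y ∈ {6}
  x = 9: [0↦7, 1↦9, 2↦0, 3↦2, 4↦4, 5↦6, 6↦8, 7↦10, 8↦1, 9↦3, 10↦5]  zeros at y ∈ {2}
  x = 10: [0↦3, 1↦4, 2↦5, 3↦6, 4↦7, 5↦8, 6↦9, 7↦10, 8↦0, 9↦1, 10↦2]  zeros at y ∈ {8}
Collecting zeros: affine points = {(1, 7), (2, 2), (3, 9), (4, 8), (5, 6), (6, 9), (7, 7), (8, 6), (9, 2), (10, 8)}.
Total count |C(F_11)_aff| = 10.


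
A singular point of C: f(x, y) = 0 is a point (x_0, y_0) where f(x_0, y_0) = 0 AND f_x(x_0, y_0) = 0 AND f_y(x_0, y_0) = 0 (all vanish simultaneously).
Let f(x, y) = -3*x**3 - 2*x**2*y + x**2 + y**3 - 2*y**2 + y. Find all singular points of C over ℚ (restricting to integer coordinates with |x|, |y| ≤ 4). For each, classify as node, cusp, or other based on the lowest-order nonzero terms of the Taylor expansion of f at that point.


Singular points: {(0, 1)}; classification: node.

Compute partial derivatives:
  f_x = -9*x**2 - 4*x*y + 2*x.
  f_y = -2*x**2 + 3*y**2 - 4*y + 1.
Scan x_0 ∈ {−4, ..., 4}. For each x_0, f_y(x_0, y) is a polynomial in y; find its integer roots y ∈ {−4, ..., 4}, then test f_x and f at those candidates.
  x = -4: f_y(-4, y) = 3*y**2 - 4*y - 31; no integer root y with |y| ≤ 4.
  x = -3: f_y(-3, y) = 3*y**2 - 4*y - 17; no integer root y with |y| ≤ 4.
  x = -2: f_y(-2, y) = 3*y**2 - 4*y - 7; vanishes at y ∈ {-1}. (-2, -1): f_x = -48 ≠ 0.
  x = -1: f_y(-1, y) = 3*y**2 - 4*y - 1; no integer root y with |y| ≤ 4.
  x = 0: f_y(0, y) = 3*y**2 - 4*y + 1; vanishes at y ∈ {1}. (0, 1): f_x = 0, f = 0 — SINGULAR.
  x = 1: f_y(1, y) = 3*y**2 - 4*y - 1; no integer root y with |y| ≤ 4.
  x = 2: f_y(2, y) = 3*y**2 - 4*y - 7; vanishes at y ∈ {-1}. (2, -1): f_x = -24 ≠ 0.
  x = 3: f_y(3, y) = 3*y**2 - 4*y - 17; no integer root y with |y| ≤ 4.
  x = 4: f_y(4, y) = 3*y**2 - 4*y - 31; no integer root y with |y| ≤ 4.
Only singular point on the grid: (0, 1).
Classify: substitute x = 0 + u, y = 1 + v and expand: f = -3*u**3 - 2*u**2*v - u**2 + v**3 + v**2.
No constant or linear terms (consistent with a singular point). Quadratic part: -u**2 + v**2. Cubic part: -3*u**3 - 2*u**2*v + v**3.
The quadratic part v**2 - u**2 = (v − u)(v + u) splits into two distinct linear factors, so there are two distinct tangent lines y − 1 = ±(x − 0) — this is a node (ordinary double point).
Classification: node.


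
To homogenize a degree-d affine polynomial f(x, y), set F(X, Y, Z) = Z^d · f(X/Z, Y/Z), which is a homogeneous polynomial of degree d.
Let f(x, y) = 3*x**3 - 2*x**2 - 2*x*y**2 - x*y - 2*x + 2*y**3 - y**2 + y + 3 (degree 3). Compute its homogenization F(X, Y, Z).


F(X, Y, Z) = 3*X**3 - 2*X**2*Z - 2*X*Y**2 - X*Y*Z - 2*X*Z**2 + 2*Y**3 - Y**2*Z + Y*Z**2 + 3*Z**3

deg(f) = 3.
Substitute x = X/Z, y = Y/Z into f, then multiply by Z^3.
  monomial 3·x^3·y^0 ↦ 3·X^3·Y^0·Z^0.
  monomial -2·x^2·y^0 ↦ -2·X^2·Y^0·Z^1.
  monomial -2·x^1·y^2 ↦ -2·X^1·Y^2·Z^0.
  monomial -1·x^1·y^1 ↦ -1·X^1·Y^1·Z^1.
  monomial -2·x^1·y^0 ↦ -2·X^1·Y^0·Z^2.
  monomial 2·x^0·y^3 ↦ 2·X^0·Y^3·Z^0.
  monomial -1·x^0·y^2 ↦ -1·X^0·Y^2·Z^1.
  monomial 1·x^0·y^1 ↦ 1·X^0·Y^1·Z^2.
  monomial 3·x^0·y^0 ↦ 3·X^0·Y^0·Z^3.
Collecting: F(X, Y, Z) = 3*X**3 - 2*X**2*Z - 2*X*Y**2 - X*Y*Z - 2*X*Z**2 + 2*Y**3 - Y**2*Z + Y*Z**2 + 3*Z**3.


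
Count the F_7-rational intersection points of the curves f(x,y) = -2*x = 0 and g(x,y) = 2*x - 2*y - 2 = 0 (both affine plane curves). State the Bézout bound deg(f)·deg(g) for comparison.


Common zeros: {(0, 6)}; count = 1; Bézout bound = 1.

deg(f) = 1, deg(g) = 1, so Bézout bound = 1.
Scan x ∈ F_7. For each x, list the y ∈ F_7 with f(x, y) ≡ 0 and those with g(x, y) ≡ 0 (mod 7); the common zeros in that column are the intersection.
  x = 0: f ≡ 0 at y ∈ {0, 1, 2, 3, 4, 5, 6}; g ≡ 0 at y ∈ {6}; common: {6}.
  x = 1: f ≡ 0 at y ∈ ∅; g ≡ 0 at y ∈ {0}; common: ∅.
  x = 2: f ≡ 0 at y ∈ ∅; g ≡ 0 at y ∈ {1}; common: ∅.
  x = 3: f ≡ 0 at y ∈ ∅; g ≡ 0 at y ∈ {2}; common: ∅.
  x = 4: f ≡ 0 at y ∈ ∅; g ≡ 0 at y ∈ {3}; common: ∅.
  x = 5: f ≡ 0 at y ∈ ∅; g ≡ 0 at y ∈ {4}; common: ∅.
  x = 6: f ≡ 0 at y ∈ ∅; g ≡ 0 at y ∈ {5}; common: ∅.
Collecting: common zeros = {(0, 6)}, so the count is 1.
Comparison with the Bézout bound: 1 ≤ 1 = deg(f)·deg(g), as expected for curves with no common component (the bound is attained).


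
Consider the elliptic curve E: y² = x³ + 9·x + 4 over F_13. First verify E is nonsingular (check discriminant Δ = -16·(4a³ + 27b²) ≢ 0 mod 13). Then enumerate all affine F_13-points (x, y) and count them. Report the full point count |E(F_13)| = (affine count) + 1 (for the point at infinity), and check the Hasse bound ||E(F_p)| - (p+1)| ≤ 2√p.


Affine points = {(0, 2), (0, 11), (1, 1), (1, 12), (2, 2), (2, 11), (4, 0), (6, 1), (6, 12), (8, 4), (8, 9), (11, 2), (11, 11)}; affine count = 13; |E(F_13)| = 14.

Discriminant check: Δ ∝ 4a³ + 27b² = 4·9³ + 27·4² = 4·729 + 27·16 ≡ 7 (mod 13). Nonzero ⇒ E is nonsingular.
For each x ∈ F_13, compute rhs = x³ + 9·x + 4 mod 13, then count y ∈ F_13 with y² ≡ rhs.
  x = 0: rhs = 4, matching y values: 2, 11 (2 points).
  x = 1: rhs = 1, matching y values: 1, 12 (2 points).
  x = 2: rhs = 4, matching y values: 2, 11 (2 points).
  x = 3: rhs = 6, matching y values: none (0 points).
  x = 4: rhs = 0, matching y values: 0 (1 points).
  x = 5: rhs = 5, matching y values: none (0 points).
  x = 6: rhs = 1, matching y values: 1, 12 (2 points).
  x = 7: rhs = 7, matching y values: none (0 points).
  x = 8: rhs = 3, matching y values: 4, 9 (2 points).
  x = 9: rhs = 8, matching y values: none (0 points).
  x = 10: rhs = 2, matching y values: none (0 points).
  x = 11: rhs = 4, matching y values: 2, 11 (2 points).
  x = 12: rhs = 7, matching y values: none (0 points).
Total affine count: 13.
Full point count |E(F_13)| = 13 + 1 = 14.
Hasse bound: |14 − (13+1)| = |0| = 0 ≤ 2√13 ≈ 7.2111 ✓.


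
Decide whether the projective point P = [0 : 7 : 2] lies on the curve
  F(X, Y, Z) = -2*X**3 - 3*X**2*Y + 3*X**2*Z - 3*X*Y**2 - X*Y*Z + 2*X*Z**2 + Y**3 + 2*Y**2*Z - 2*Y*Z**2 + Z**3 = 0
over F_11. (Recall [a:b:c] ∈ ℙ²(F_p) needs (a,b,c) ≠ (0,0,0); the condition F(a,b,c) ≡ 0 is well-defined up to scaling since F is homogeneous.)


F(0,7,2) ≡ 7 (mod 11); P is NOT on the curve.

Evaluate F(0, 7, 2) term-by-term (mod 11).
  -2*X**3 ↦ -2·0·1·1 = 0
  -3*X**2*Y ↦ -3·0·7·1 = 0
  3*X**2*Z ↦ 3·0·1·2 = 0
  -3*X*Y**2 ↦ -3·0·49·1 = 0
  -X*Y*Z ↦ -1·0·7·2 = 0
  2*X*Z**2 ↦ 2·0·1·4 = 0
  Y**3 ↦ 1·1·343·1 = 343
  2*Y**2*Z ↦ 2·1·49·2 = 196
  -2*Y*Z**2 ↦ -2·1·7·4 = -56
  Z**3 ↦ 1·1·1·8 = 8
Sum: F(0, 7, 2) = (0) + (0) + (0) + (0) + (0) + (0) + (343) + (196) + (-56) + (8) = 491.
Reducing mod 11: 491 ≡ 7 (mod 11).
Since F(a, b, c) ≡ 7 ≠ 0 (mod 11), P does NOT lie on the curve.


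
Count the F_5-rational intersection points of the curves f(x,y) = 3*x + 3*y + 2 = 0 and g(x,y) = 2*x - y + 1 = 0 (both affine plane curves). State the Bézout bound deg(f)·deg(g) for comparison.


Common zeros: {(0, 1)}; count = 1; Bézout bound = 1.

deg(f) = 1, deg(g) = 1, so Bézout bound = 1.
Scan x ∈ F_5. For each x, list the y ∈ F_5 with f(x, y) ≡ 0 and those with g(x, y) ≡ 0 (mod 5); the common zeros in that column are the intersection.
  x = 0: f ≡ 0 at y ∈ {1}; g ≡ 0 at y ∈ {1}; common: {1}.
  x = 1: f ≡ 0 at y ∈ {0}; g ≡ 0 at y ∈ {3}; common: ∅.
  x = 2: f ≡ 0 at y ∈ {4}; g ≡ 0 at y ∈ {0}; common: ∅.
  x = 3: f ≡ 0 at y ∈ {3}; g ≡ 0 at y ∈ {2}; common: ∅.
  x = 4: f ≡ 0 at y ∈ {2}; g ≡ 0 at y ∈ {4}; common: ∅.
Collecting: common zeros = {(0, 1)}, so the count is 1.
Comparison with the Bézout bound: 1 ≤ 1 = deg(f)·deg(g), as expected for curves with no common component (the bound is attained).


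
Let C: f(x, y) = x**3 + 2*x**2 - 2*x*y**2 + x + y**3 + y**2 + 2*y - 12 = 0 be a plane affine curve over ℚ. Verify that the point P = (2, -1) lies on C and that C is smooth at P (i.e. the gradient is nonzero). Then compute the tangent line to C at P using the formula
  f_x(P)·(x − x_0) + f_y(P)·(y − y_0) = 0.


Tangent line at P: 19*x + 11*y - 27 = 0.

Step 1: f(2, -1) = 0, so P lies on C.
Step 2: partial derivatives
  f_x(x, y) = 3*x**2 + 4*x - 2*y**2 + 1, f_y(x, y) = -4*x*y + 3*y**2 + 2*y + 2.
  f_x(P) = 19, f_y(P) = 11 (gradient nonzero, so P is smooth).
Step 3: tangent line at P: 19·(x − 2) + 11·(y − -1) = 0.
Expanding: 19*x + 11*y - 27 = 0.


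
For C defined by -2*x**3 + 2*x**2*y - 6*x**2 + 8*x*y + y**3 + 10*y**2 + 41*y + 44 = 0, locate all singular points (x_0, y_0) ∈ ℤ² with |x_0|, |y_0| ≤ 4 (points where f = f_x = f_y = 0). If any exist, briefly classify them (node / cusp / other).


Singular points: {(-2, -3)}; classification: cusp.

Compute partial derivatives:
  f_x = -6*x**2 + 4*x*y - 12*x + 8*y.
  f_y = 2*x**2 + 8*x + 3*y**2 + 20*y + 41.
Scan x_0 ∈ {−4, ..., 4}. For each x_0, f_y(x_0, y) is a polynomial in y; find its integer roots y ∈ {−4, ..., 4}, then test f_x and f at those candidates.
  x = -4: f_y(-4, y) = 3*y**2 + 20*y + 41; no integer root y with |y| ≤ 4.
  x = -3: f_y(-3, y) = 3*y**2 + 20*y + 35; no integer root y with |y| ≤ 4.
  x = -2: f_y(-2, y) = 3*y**2 + 20*y + 33; vanishes at y ∈ {-3}. (-2, -3): f_x = 0, f = 0 — SINGULAR.
  x = -1: f_y(-1, y) = 3*y**2 + 20*y + 35; no integer root y with |y| ≤ 4.
  x = 0: f_y(0, y) = 3*y**2 + 20*y + 41; no integer root y with |y| ≤ 4.
  x = 1: f_y(1, y) = 3*y**2 + 20*y + 51; no integer root y with |y| ≤ 4.
  x = 2: f_y(2, y) = 3*y**2 + 20*y + 65; no integer root y with |y| ≤ 4.
  x = 3: f_y(3, y) = 3*y**2 + 20*y + 83; no integer root y with |y| ≤ 4.
  x = 4: f_y(4, y) = 3*y**2 + 20*y + 105; no integer root y with |y| ≤ 4.
Only singular point on the grid: (-2, -3).
Classify: substitute x = -2 + u, y = -3 + v and expand: f = -2*u**3 + 2*u**2*v + v**3 + v**2.
No constant or linear terms (consistent with a singular point). Quadratic part: v**2. Cubic part: -2*u**3 + 2*u**2*v + v**3.
The quadratic part v**2 is a perfect square, so there is a single (double) tangent line v = 0, i.e. y = -3. Restricting the cubic part to that line (v = 0) leaves -2*u**3 ≠ 0, so f is not divisible by v and the branch is v² ≈ 2*u**3 to lowest order — this is a cusp.
Classification: cusp.


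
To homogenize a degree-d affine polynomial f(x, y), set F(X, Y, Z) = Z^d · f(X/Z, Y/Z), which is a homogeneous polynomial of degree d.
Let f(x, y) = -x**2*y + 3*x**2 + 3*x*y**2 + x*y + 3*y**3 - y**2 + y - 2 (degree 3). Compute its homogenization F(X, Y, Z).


F(X, Y, Z) = -X**2*Y + 3*X**2*Z + 3*X*Y**2 + X*Y*Z + 3*Y**3 - Y**2*Z + Y*Z**2 - 2*Z**3

deg(f) = 3.
Substitute x = X/Z, y = Y/Z into f, then multiply by Z^3.
  monomial -1·x^2·y^1 ↦ -1·X^2·Y^1·Z^0.
  monomial 3·x^2·y^0 ↦ 3·X^2·Y^0·Z^1.
  monomial 3·x^1·y^2 ↦ 3·X^1·Y^2·Z^0.
  monomial 1·x^1·y^1 ↦ 1·X^1·Y^1·Z^1.
  monomial 3·x^0·y^3 ↦ 3·X^0·Y^3·Z^0.
  monomial -1·x^0·y^2 ↦ -1·X^0·Y^2·Z^1.
  monomial 1·x^0·y^1 ↦ 1·X^0·Y^1·Z^2.
  monomial -2·x^0·y^0 ↦ -2·X^0·Y^0·Z^3.
Collecting: F(X, Y, Z) = -X**2*Y + 3*X**2*Z + 3*X*Y**2 + X*Y*Z + 3*Y**3 - Y**2*Z + Y*Z**2 - 2*Z**3.


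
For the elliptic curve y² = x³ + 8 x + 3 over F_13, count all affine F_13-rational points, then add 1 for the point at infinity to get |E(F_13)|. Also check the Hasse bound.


Affine points = {(0, 4), (0, 9), (1, 5), (1, 8), (2, 1), (2, 12), (5, 5), (5, 8), (7, 5), (7, 8), (10, 2), (10, 11)}; affine count = 12; |E(F_13)| = 13.

Discriminant check: Δ ∝ 4a³ + 27b² = 4·8³ + 27·3² = 4·512 + 27·9 ≡ 3 (mod 13). Nonzero ⇒ E is nonsingular.
For each x ∈ F_13, compute rhs = x³ + 8·x + 3 mod 13, then count y ∈ F_13 with y² ≡ rhs.
  x = 0: rhs = 3, matching y values: 4, 9 (2 points).
  x = 1: rhs = 12, matching y values: 5, 8 (2 points).
  x = 2: rhs = 1, matching y values: 1, 12 (2 points).
  x = 3: rhs = 2, matching y values: none (0 points).
  x = 4: rhs = 8, matching y values: none (0 points).
  x = 5: rhs = 12, matching y values: 5, 8 (2 points).
  x = 6: rhs = 7, matching y values: none (0 points).
  x = 7: rhs = 12, matching y values: 5, 8 (2 points).
  x = 8: rhs = 7, matching y values: none (0 points).
  x = 9: rhs = 11, matching y values: none (0 points).
  x = 10: rhs = 4, matching y values: 2, 11 (2 points).
  x = 11: rhs = 5, matching y values: none (0 points).
  x = 12: rhs = 7, matching y values: none (0 points).
Total affine count: 12.
Full point count |E(F_13)| = 12 + 1 = 13.
Hasse bound: |13 − (13+1)| = |-1| = 1 ≤ 2√13 ≈ 7.2111 ✓.


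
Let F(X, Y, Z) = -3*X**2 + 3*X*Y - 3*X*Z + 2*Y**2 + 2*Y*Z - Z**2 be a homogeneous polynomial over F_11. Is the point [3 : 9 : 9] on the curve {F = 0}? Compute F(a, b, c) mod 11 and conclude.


F(3,9,9) ≡ 7 (mod 11); P is NOT on the curve.

Evaluate F(3, 9, 9) term-by-term (mod 11).
  -3*X**2 ↦ -3·9·1·1 = -27
  3*X*Y ↦ 3·3·9·1 = 81
  -3*X*Z ↦ -3·3·1·9 = -81
  2*Y**2 ↦ 2·1·81·1 = 162
  2*Y*Z ↦ 2·1·9·9 = 162
  -Z**2 ↦ -1·1·1·81 = -81
Sum: F(3, 9, 9) = (-27) + (81) + (-81) + (162) + (162) + (-81) = 216.
Reducing mod 11: 216 ≡ 7 (mod 11).
Since F(a, b, c) ≡ 7 ≠ 0 (mod 11), P does NOT lie on the curve.


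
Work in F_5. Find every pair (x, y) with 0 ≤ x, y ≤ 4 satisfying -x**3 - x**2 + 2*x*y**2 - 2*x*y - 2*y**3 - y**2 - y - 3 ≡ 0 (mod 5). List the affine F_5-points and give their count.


Affine F_5-points: {(0, 2), (1, 0), (2, 0), (2, 4), (3, 4), (4, 4)}; count = 6.

For each of the 25 pairs (x, y) ∈ F_5², evaluate f(x, y) mod 5. Record the zeros.
  x = 0: [0↦2, 1↦3, 2↦0, 3↦1, 4↦4]  zeros at y ∈ {2}
  x = 1: [0↦0, 1↦1, 2↦2, 3↦1, 4↦1]  zeros at y ∈ {0}
  x = 2: [0↦0, 1↦1, 2↦1, 3↦3, 4↦0]  zeros at y ∈ {0, 4}
  x = 3: [0↦1, 1↦2, 2↦1, 3↦1, 4↦0]  zeros at y ∈ {4}
  x = 4: [0↦2, 1↦3, 2↦1, 3↦4, 4↦0]  zeros at y ∈ {4}
Collecting zeros: affine points = {(0, 2), (1, 0), (2, 0), (2, 4), (3, 4), (4, 4)}.
Total count |C(F_5)_aff| = 6.


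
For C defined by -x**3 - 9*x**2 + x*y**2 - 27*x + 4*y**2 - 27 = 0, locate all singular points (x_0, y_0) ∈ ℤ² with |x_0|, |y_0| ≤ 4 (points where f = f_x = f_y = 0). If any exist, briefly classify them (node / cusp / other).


Singular points: {(-3, 0)}; classification: cusp.

Compute partial derivatives:
  f_x = -3*x**2 - 18*x + y**2 - 27.
  f_y = 2*x*y + 8*y.
Scan x_0 ∈ {−4, ..., 4}. For each x_0, f_y(x_0, y) is a polynomial in y; find its integer roots y ∈ {−4, ..., 4}, then test f_x and f at those candidates.
  x = -4: f_y(-4, y) = 0; vanishes at y ∈ {-4, -3, -2, -1, 0, 1, 2, 3, 4}. (-4, -4): f_x = 13 ≠ 0; (-4, -3): f_x = 6 ≠ 0; (-4, -2): f_x = 1 ≠ 0; (-4, -1): f_x = -2 ≠ 0; (-4, 0): f_x = -3 ≠ 0; (-4, 1): f_x = -2 ≠ 0; (-4, 2): f_x = 1 ≠ 0; (-4, 3): f_x = 6 ≠ 0; (-4, 4): f_x = 13 ≠ 0.
  x = -3: f_y(-3, y) = 2*y; vanishes at y ∈ {0}. (-3, 0): f_x = 0, f = 0 — SINGULAR.
  x = -2: f_y(-2, y) = 4*y; vanishes at y ∈ {0}. (-2, 0): f_x = -3 ≠ 0.
  x = -1: f_y(-1, y) = 6*y; vanishes at y ∈ {0}. (-1, 0): f_x = -12 ≠ 0.
  x = 0: f_y(0, y) = 8*y; vanishes at y ∈ {0}. (0, 0): f_x = -27 ≠ 0.
  x = 1: f_y(1, y) = 10*y; vanishes at y ∈ {0}. (1, 0): f_x = -48 ≠ 0.
  x = 2: f_y(2, y) = 12*y; vanishes at y ∈ {0}. (2, 0): f_x = -75 ≠ 0.
  x = 3: f_y(3, y) = 14*y; vanishes at y ∈ {0}. (3, 0): f_x = -108 ≠ 0.
  x = 4: f_y(4, y) = 16*y; vanishes at y ∈ {0}. (4, 0): f_x = -147 ≠ 0.
Only singular point on the grid: (-3, 0).
Classify: substitute x = -3 + u, y = 0 + v and expand: f = -u**3 + u*v**2 + v**2.
No constant or linear terms (consistent with a singular point). Quadratic part: v**2. Cubic part: -u**3 + u*v**2.
The quadratic part v**2 is a perfect square, so there is a single (double) tangent line v = 0, i.e. y = 0. Restricting the cubic part to that line (v = 0) leaves -u**3 ≠ 0, so f is not divisible by v and the branch is v² ≈ u**3 to lowest order — this is a cusp.
Classification: cusp.


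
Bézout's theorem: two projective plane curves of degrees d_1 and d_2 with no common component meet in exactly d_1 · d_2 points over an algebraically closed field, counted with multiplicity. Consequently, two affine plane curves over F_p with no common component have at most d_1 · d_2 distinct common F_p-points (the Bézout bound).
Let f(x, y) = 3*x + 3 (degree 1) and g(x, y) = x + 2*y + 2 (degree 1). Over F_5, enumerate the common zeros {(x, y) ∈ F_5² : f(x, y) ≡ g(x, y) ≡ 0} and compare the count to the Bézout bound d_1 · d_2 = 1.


Common zeros: {(4, 2)}; count = 1; Bézout bound = 1.

deg(f) = 1, deg(g) = 1, so Bézout bound = 1.
Scan x ∈ F_5. For each x, list the y ∈ F_5 with f(x, y) ≡ 0 and those with g(x, y) ≡ 0 (mod 5); the common zeros in that column are the intersection.
  x = 0: f ≡ 0 at y ∈ ∅; g ≡ 0 at y ∈ {4}; common: ∅.
  x = 1: f ≡ 0 at y ∈ ∅; g ≡ 0 at y ∈ {1}; common: ∅.
  x = 2: f ≡ 0 at y ∈ ∅; g ≡ 0 at y ∈ {3}; common: ∅.
  x = 3: f ≡ 0 at y ∈ ∅; g ≡ 0 at y ∈ {0}; common: ∅.
  x = 4: f ≡ 0 at y ∈ {0, 1, 2, 3, 4}; g ≡ 0 at y ∈ {2}; common: {2}.
Collecting: common zeros = {(4, 2)}, so the count is 1.
Comparison with the Bézout bound: 1 ≤ 1 = deg(f)·deg(g), as expected for curves with no common component (the bound is attained).


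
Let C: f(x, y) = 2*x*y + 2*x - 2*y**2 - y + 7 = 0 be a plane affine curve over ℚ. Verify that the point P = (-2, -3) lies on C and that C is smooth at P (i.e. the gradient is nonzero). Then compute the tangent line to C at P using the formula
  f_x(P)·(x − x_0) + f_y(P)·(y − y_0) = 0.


Tangent line at P: -4*x + 7*y + 13 = 0.

Step 1: f(-2, -3) = 0, so P lies on C.
Step 2: partial derivatives
  f_x(x, y) = 2*y + 2, f_y(x, y) = 2*x - 4*y - 1.
  f_x(P) = -4, f_y(P) = 7 (gradient nonzero, so P is smooth).
Step 3: tangent line at P: -4·(x − -2) + 7·(y − -3) = 0.
Expanding: -4*x + 7*y + 13 = 0.


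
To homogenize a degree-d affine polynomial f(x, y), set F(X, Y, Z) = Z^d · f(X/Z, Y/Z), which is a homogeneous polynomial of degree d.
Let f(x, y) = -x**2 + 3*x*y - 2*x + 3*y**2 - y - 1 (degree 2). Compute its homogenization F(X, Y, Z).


F(X, Y, Z) = -X**2 + 3*X*Y - 2*X*Z + 3*Y**2 - Y*Z - Z**2

deg(f) = 2.
Substitute x = X/Z, y = Y/Z into f, then multiply by Z^2.
  monomial -1·x^2·y^0 ↦ -1·X^2·Y^0·Z^0.
  monomial 3·x^1·y^1 ↦ 3·X^1·Y^1·Z^0.
  monomial -2·x^1·y^0 ↦ -2·X^1·Y^0·Z^1.
  monomial 3·x^0·y^2 ↦ 3·X^0·Y^2·Z^0.
  monomial -1·x^0·y^1 ↦ -1·X^0·Y^1·Z^1.
  monomial -1·x^0·y^0 ↦ -1·X^0·Y^0·Z^2.
Collecting: F(X, Y, Z) = -X**2 + 3*X*Y - 2*X*Z + 3*Y**2 - Y*Z - Z**2.


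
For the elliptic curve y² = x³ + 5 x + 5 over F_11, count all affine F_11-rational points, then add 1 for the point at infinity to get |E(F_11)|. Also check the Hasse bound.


Affine points = {(0, 4), (0, 7), (1, 0), (2, 1), (2, 10), (3, 5), (3, 6), (4, 1), (4, 10), (5, 1), (5, 10), (6, 3), (6, 8), (7, 3), (7, 8), (9, 3), (9, 8)}; affine count = 17; |E(F_11)| = 18.

Discriminant check: Δ ∝ 4a³ + 27b² = 4·5³ + 27·5² = 4·125 + 27·25 ≡ 9 (mod 11). Nonzero ⇒ E is nonsingular.
For each x ∈ F_11, compute rhs = x³ + 5·x + 5 mod 11, then count y ∈ F_11 with y² ≡ rhs.
  x = 0: rhs = 5, matching y values: 4, 7 (2 points).
  x = 1: rhs = 0, matching y values: 0 (1 points).
  x = 2: rhs = 1, matching y values: 1, 10 (2 points).
  x = 3: rhs = 3, matching y values: 5, 6 (2 points).
  x = 4: rhs = 1, matching y values: 1, 10 (2 points).
  x = 5: rhs = 1, matching y values: 1, 10 (2 points).
  x = 6: rhs = 9, matching y values: 3, 8 (2 points).
  x = 7: rhs = 9, matching y values: 3, 8 (2 points).
  x = 8: rhs = 7, matching y values: none (0 points).
  x = 9: rhs = 9, matching y values: 3, 8 (2 points).
  x = 10: rhs = 10, matching y values: none (0 points).
Total affine count: 17.
Full point count |E(F_11)| = 17 + 1 = 18.
Hasse bound: |18 − (11+1)| = |6| = 6 ≤ 2√11 ≈ 6.6332 ✓.


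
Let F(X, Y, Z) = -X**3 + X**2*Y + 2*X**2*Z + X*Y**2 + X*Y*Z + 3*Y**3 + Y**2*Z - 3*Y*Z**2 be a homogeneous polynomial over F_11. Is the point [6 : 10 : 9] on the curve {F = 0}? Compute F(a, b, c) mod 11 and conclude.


F(6,10,9) ≡ 3 (mod 11); P is NOT on the curve.

Evaluate F(6, 10, 9) term-by-term (mod 11).
  -X**3 ↦ -1·216·1·1 = -216
  X**2*Y ↦ 1·36·10·1 = 360
  2*X**2*Z ↦ 2·36·1·9 = 648
  X*Y**2 ↦ 1·6·100·1 = 600
  X*Y*Z ↦ 1·6·10·9 = 540
  3*Y**3 ↦ 3·1·1000·1 = 3000
  Y**2*Z ↦ 1·1·100·9 = 900
  -3*Y*Z**2 ↦ -3·1·10·81 = -2430
Sum: F(6, 10, 9) = (-216) + (360) + (648) + (600) + (540) + (3000) + (900) + (-2430) = 3402.
Reducing mod 11: 3402 ≡ 3 (mod 11).
Since F(a, b, c) ≡ 3 ≠ 0 (mod 11), P does NOT lie on the curve.


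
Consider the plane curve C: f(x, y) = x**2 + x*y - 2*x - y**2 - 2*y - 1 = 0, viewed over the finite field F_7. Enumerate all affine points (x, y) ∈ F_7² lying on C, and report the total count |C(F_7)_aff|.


Affine F_7-points: {(0, 6), (1, 3), (3, 2), (3, 6), (4, 0), (4, 2), (5, 0), (5, 3)}; count = 8.

For each of the 49 pairs (x, y) ∈ F_7², evaluate f(x, y) mod 7. Record the zeros.
  x = 0: [0↦6, 1↦3, 2↦5, 3↦5, 4↦3, 5↦6, 6↦0]  zeros at y ∈ {6}
  x = 1: [0↦5, 1↦3, 2↦6, 3↦0, 4↦6, 5↦3, 6↦5]  zeros at y ∈ {3}
  x = 2: [0↦6, 1↦5, 2↦2, 3↦4, 4↦4, 5↦2, 6↦5]  zeros at y ∈ ∅
  x = 3: [0↦2, 1↦2, 2↦0, 3↦3, 4↦4, 5↦3, 6↦0]  zeros at y ∈ {2, 6}
  x = 4: [0↦0, 1↦1, 2↦0, 3↦4, 4↦6, 5↦6, 6↦4]  zeros at y ∈ {0, 2}
  x = 5: [0↦0, 1↦2, 2↦2, 3↦0, 4↦3, 5↦4, 6↦3]  zeros at y ∈ {0, 3}
  x = 6: [0↦2, 1↦5, 2↦6, 3↦5, 4↦2, 5↦4, 6↦4]  zeros at y ∈ ∅
Collecting zeros: affine points = {(0, 6), (1, 3), (3, 2), (3, 6), (4, 0), (4, 2), (5, 0), (5, 3)}.
Total count |C(F_7)_aff| = 8.
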